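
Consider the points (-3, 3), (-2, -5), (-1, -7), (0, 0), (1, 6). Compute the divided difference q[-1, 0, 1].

-1/2

q[-1,0] = (0 - (-7)) / (0 - (-1)) = 7
q[0,1] = (6 - 0) / (1 - 0) = 6
q[-1,0,1] = (6 - 7) / (1 - (-1)) = -1/2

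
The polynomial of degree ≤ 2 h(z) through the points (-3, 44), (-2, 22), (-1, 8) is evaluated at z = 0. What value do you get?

Evaluate each Lagrange basis at z = 0:
L_0(0) = (2)·(1)/[(-1)·(-2)] = 1
L_1(0) = (3)·(1)/[(1)·(-1)] = -3
L_2(0) = (3)·(2)/[(2)·(1)] = 3
Sum: 44·(1) + 22·(-3) + 8·(3) = 2

2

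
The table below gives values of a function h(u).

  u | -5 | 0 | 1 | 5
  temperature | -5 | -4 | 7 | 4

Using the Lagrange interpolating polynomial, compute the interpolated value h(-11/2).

L_0(-11/2) = (-11/2)·(-13/2)·(-21/2)/[(-5)·(-6)·(-10)] = 1001/800
L_1(-11/2) = (-1/2)·(-13/2)·(-21/2)/[(5)·(-1)·(-5)] = -273/200
L_2(-11/2) = (-1/2)·(-11/2)·(-21/2)/[(6)·(1)·(-4)] = 77/64
L_3(-11/2) = (-1/2)·(-11/2)·(-13/2)/[(10)·(5)·(4)] = -143/1600
Sum: (-5)·(1001/800) + (-4)·(-273/200) + 7·(77/64) + 4·(-143/1600) = 11629/1600

11629/1600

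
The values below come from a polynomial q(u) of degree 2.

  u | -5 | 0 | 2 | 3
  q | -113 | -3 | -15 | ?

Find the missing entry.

The 3 known values determine q uniquely (degree ≤ 2).
Evaluate each Lagrange basis at u = 3:
L_0(3) = (3)·(1)/[(-5)·(-7)] = 3/35
L_1(3) = (8)·(1)/[(5)·(-2)] = -4/5
L_2(3) = (8)·(3)/[(7)·(2)] = 12/7
Sum: (-113)·(3/35) + (-3)·(-4/5) + (-15)·(12/7) = -33

-33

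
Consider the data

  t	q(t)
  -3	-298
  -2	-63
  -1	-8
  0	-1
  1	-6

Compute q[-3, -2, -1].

-90

q[-3,-2] = (-63 - (-298)) / (-2 - (-3)) = 235
q[-2,-1] = (-8 - (-63)) / (-1 - (-2)) = 55
q[-3,-2,-1] = (55 - 235) / (-1 - (-3)) = -90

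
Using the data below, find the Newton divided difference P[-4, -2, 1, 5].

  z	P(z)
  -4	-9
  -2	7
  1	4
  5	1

P[-4,-2] = (7 - (-9)) / (-2 - (-4)) = 8
P[-2,1] = (4 - 7) / (1 - (-2)) = -1
P[1,5] = (1 - 4) / (5 - 1) = -3/4
P[-4,-2,1] = (-1 - 8) / (1 - (-4)) = -9/5
P[-2,1,5] = (-3/4 - (-1)) / (5 - (-2)) = 1/28
P[-4,-2,1,5] = (1/28 - (-9/5)) / (5 - (-4)) = 257/1260

257/1260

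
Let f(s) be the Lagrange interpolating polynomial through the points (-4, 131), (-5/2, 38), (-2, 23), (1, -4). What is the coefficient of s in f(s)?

Build the Lagrange basis polynomials:
L_0(s) = (s + 5/2)(s + 2)(s - 1) / [-15] = -(1/15)s^3 - (7/30)s^2 - (1/30)s + 1/3
L_1(s) = (s + 4)(s + 2)(s - 1) / [21/8] = (8/21)s^3 + (40/21)s^2 + (16/21)s - 64/21
L_2(s) = (s + 4)(s + 5/2)(s - 1) / [-3] = -(1/3)s^3 - (11/6)s^2 - (7/6)s + 10/3
L_3(s) = (s + 4)(s + 5/2)(s + 2) / [105/2] = (2/105)s^3 + (17/105)s^2 + (46/105)s + 8/21
f(s) = 131·L_0 + 38·L_1 + 23·L_2 + (-4)·L_3
Only the coefficient of s is needed; take it from each L_i and combine:
131·(-1/30) + 38·(16/21) + 23·(-7/6) + (-4)·(46/105) = -4

-4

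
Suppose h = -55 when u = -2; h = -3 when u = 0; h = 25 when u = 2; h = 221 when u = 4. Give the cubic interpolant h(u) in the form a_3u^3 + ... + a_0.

L_0(u) = u(u - 2)(u - 4) / [-48] = -(1/48)u^3 + (1/8)u^2 - (1/6)u
L_1(u) = (u + 2)(u - 2)(u - 4) / [16] = (1/16)u^3 - (1/4)u^2 - (1/4)u + 1
L_2(u) = (u + 2)u(u - 4) / [-16] = -(1/16)u^3 + (1/8)u^2 + (1/2)u
L_3(u) = (u + 2)u(u - 2) / [48] = (1/48)u^3 - (1/12)u
h(u) = (-55)·L_0 + (-3)·L_1 + 25·L_2 + 221·L_3
  (-55)·L_0(u) = (55/48)u^3 - (55/8)u^2 + (55/6)u
  (-3)·L_1(u) = -(3/16)u^3 + (3/4)u^2 + (3/4)u - 3
  25·L_2(u) = -(25/16)u^3 + (25/8)u^2 + (25/2)u
  221·L_3(u) = (221/48)u^3 - (221/12)u
Adding term by term: 4u^3 - 3u^2 + 4u - 3

h(u) = 4u^3 - 3u^2 + 4u - 3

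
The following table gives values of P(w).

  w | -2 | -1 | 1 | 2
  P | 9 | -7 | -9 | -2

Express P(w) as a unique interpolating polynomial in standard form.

Build the Lagrange basis polynomials:
L_0(w) = (w + 1)(w - 1)(w - 2) / [-12] = -(1/12)w^3 + (1/6)w^2 + (1/12)w - 1/6
L_1(w) = (w + 2)(w - 1)(w - 2) / [6] = (1/6)w^3 - (1/6)w^2 - (2/3)w + 2/3
L_2(w) = (w + 2)(w + 1)(w - 2) / [-6] = -(1/6)w^3 - (1/6)w^2 + (2/3)w + 2/3
L_3(w) = (w + 2)(w + 1)(w - 1) / [12] = (1/12)w^3 + (1/6)w^2 - (1/12)w - 1/6
P(w) = 9·L_0 + (-7)·L_1 + (-9)·L_2 + (-2)·L_3
  9·L_0(w) = -(3/4)w^3 + (3/2)w^2 + (3/4)w - 3/2
  (-7)·L_1(w) = -(7/6)w^3 + (7/6)w^2 + (14/3)w - 14/3
  (-9)·L_2(w) = (3/2)w^3 + (3/2)w^2 - 6w - 6
  (-2)·L_3(w) = -(1/6)w^3 - (1/3)w^2 + (1/6)w + 1/3
Adding term by term: -(7/12)w^3 + (23/6)w^2 - (5/12)w - 71/6

P(w) = -(7/12)w^3 + (23/6)w^2 - (5/12)w - 71/6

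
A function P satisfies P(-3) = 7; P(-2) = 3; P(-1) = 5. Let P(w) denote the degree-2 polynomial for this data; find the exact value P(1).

L_0(1) = (3)·(2)/[(-1)·(-2)] = 3
L_1(1) = (4)·(2)/[(1)·(-1)] = -8
L_2(1) = (4)·(3)/[(2)·(1)] = 6
Sum: 7·(3) + 3·(-8) + 5·(6) = 27

27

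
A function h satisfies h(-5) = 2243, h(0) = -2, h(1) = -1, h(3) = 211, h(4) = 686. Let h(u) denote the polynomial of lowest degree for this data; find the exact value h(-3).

L_0(-3) = (-3)·(-4)·(-6)·(-7)/[(-5)·(-6)·(-8)·(-9)] = 7/30
L_1(-3) = (2)·(-4)·(-6)·(-7)/[(5)·(-1)·(-3)·(-4)] = 28/5
L_2(-3) = (2)·(-3)·(-6)·(-7)/[(6)·(1)·(-2)·(-3)] = -7
L_3(-3) = (2)·(-3)·(-4)·(-7)/[(8)·(3)·(2)·(-1)] = 7/2
L_4(-3) = (2)·(-3)·(-4)·(-6)/[(9)·(4)·(3)·(1)] = -4/3
Sum: 2243·(7/30) + (-2)·(28/5) + (-1)·(-7) + 211·(7/2) + 686·(-4/3) = 343

343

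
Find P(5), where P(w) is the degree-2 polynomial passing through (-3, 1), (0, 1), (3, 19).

Using Newton's divided-difference form:
P[-3,0] = (1 - 1) / (0 - (-3)) = 0
P[0,3] = (19 - 1) / (3 - 0) = 6
P[-3,0,3] = (6 - 0) / (3 - (-3)) = 1
P(5) = 1 + 0·(8) + 1·(8)·(5) = 41

41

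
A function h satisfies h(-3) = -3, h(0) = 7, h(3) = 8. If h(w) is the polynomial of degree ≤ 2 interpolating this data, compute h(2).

L_0(2) = (2)·(-1)/[(-3)·(-6)] = -1/9
L_1(2) = (5)·(-1)/[(3)·(-3)] = 5/9
L_2(2) = (5)·(2)/[(6)·(3)] = 5/9
Sum: (-3)·(-1/9) + 7·(5/9) + 8·(5/9) = 26/3

26/3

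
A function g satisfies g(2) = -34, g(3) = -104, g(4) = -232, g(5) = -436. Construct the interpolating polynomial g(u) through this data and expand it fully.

g(u) = -3u^3 - 2u^2 - 3u + 4

L_0(u) = (u - 3)(u - 4)(u - 5) / [-6] = -(1/6)u^3 + 2u^2 - (47/6)u + 10
L_1(u) = (u - 2)(u - 4)(u - 5) / [2] = (1/2)u^3 - (11/2)u^2 + 19u - 20
L_2(u) = (u - 2)(u - 3)(u - 5) / [-2] = -(1/2)u^3 + 5u^2 - (31/2)u + 15
L_3(u) = (u - 2)(u - 3)(u - 4) / [6] = (1/6)u^3 - (3/2)u^2 + (13/3)u - 4
g(u) = (-34)·L_0 + (-104)·L_1 + (-232)·L_2 + (-436)·L_3
  (-34)·L_0(u) = (17/3)u^3 - 68u^2 + (799/3)u - 340
  (-104)·L_1(u) = -52u^3 + 572u^2 - 1976u + 2080
  (-232)·L_2(u) = 116u^3 - 1160u^2 + 3596u - 3480
  (-436)·L_3(u) = -(218/3)u^3 + 654u^2 - (5668/3)u + 1744
Adding term by term: -3u^3 - 2u^2 - 3u + 4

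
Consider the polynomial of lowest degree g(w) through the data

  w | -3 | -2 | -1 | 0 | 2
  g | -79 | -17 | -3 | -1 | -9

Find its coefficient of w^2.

L_0(w) = (w + 2)(w + 1)w(w - 2) / [30] = (1/30)w^4 + (1/30)w^3 - (2/15)w^2 - (2/15)w
L_1(w) = (w + 3)(w + 1)w(w - 2) / [-8] = -(1/8)w^4 - (1/4)w^3 + (5/8)w^2 + (3/4)w
L_2(w) = (w + 3)(w + 2)w(w - 2) / [6] = (1/6)w^4 + (1/2)w^3 - (2/3)w^2 - 2w
L_3(w) = (w + 3)(w + 2)(w + 1)(w - 2) / [-12] = -(1/12)w^4 - (1/3)w^3 + (1/12)w^2 + (4/3)w + 1
L_4(w) = (w + 3)(w + 2)(w + 1)w / [120] = (1/120)w^4 + (1/20)w^3 + (11/120)w^2 + (1/20)w
g(w) = (-79)·L_0 + (-17)·L_1 + (-3)·L_2 + (-1)·L_3 + (-9)·L_4
Only the coefficient of w^2 is needed; take it from each L_i and combine:
(-79)·(-2/15) + (-17)·(5/8) + (-3)·(-2/3) + (-1)·(1/12) + (-9)·(11/120) = 1

1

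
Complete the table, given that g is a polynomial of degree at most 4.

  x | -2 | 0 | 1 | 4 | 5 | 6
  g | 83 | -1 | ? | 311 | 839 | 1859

-1

The 5 known values determine g uniquely (degree ≤ 4).
Evaluate each Lagrange basis at x = 1:
L_0(1) = (1)·(-3)·(-4)·(-5)/[(-2)·(-6)·(-7)·(-8)] = -5/56
L_1(1) = (3)·(-3)·(-4)·(-5)/[(2)·(-4)·(-5)·(-6)] = 3/4
L_2(1) = (3)·(1)·(-4)·(-5)/[(6)·(4)·(-1)·(-2)] = 5/4
L_3(1) = (3)·(1)·(-3)·(-5)/[(7)·(5)·(1)·(-1)] = -9/7
L_4(1) = (3)·(1)·(-3)·(-4)/[(8)·(6)·(2)·(1)] = 3/8
Sum: 83·(-5/56) + (-1)·(3/4) + 311·(5/4) + 839·(-9/7) + 1859·(3/8) = -1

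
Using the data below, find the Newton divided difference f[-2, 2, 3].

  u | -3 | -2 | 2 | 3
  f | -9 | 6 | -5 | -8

f[-2,2] = (-5 - 6) / (2 - (-2)) = -11/4
f[2,3] = (-8 - (-5)) / (3 - 2) = -3
f[-2,2,3] = (-3 - (-11/4)) / (3 - (-2)) = -1/20

-1/20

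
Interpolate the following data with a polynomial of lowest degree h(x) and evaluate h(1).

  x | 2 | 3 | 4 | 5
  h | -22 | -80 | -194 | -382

Using Newton's divided-difference form:
h[2,3] = (-80 - (-22)) / (3 - 2) = -58
h[3,4] = (-194 - (-80)) / (4 - 3) = -114
h[4,5] = (-382 - (-194)) / (5 - 4) = -188
h[2,3,4] = (-114 - (-58)) / (4 - 2) = -28
h[3,4,5] = (-188 - (-114)) / (5 - 3) = -37
h[2,3,4,5] = (-37 - (-28)) / (5 - 2) = -3
h(1) = -22 + (-58)·(-1) + (-28)·(-1)·(-2) + (-3)·(-1)·(-2)·(-3) = -2

-2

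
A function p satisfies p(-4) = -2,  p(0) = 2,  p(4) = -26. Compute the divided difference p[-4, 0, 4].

p[-4,0] = (2 - (-2)) / (0 - (-4)) = 1
p[0,4] = (-26 - 2) / (4 - 0) = -7
p[-4,0,4] = (-7 - 1) / (4 - (-4)) = -1

-1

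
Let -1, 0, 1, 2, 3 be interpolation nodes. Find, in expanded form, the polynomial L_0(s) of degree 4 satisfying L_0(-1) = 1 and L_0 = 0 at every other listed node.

L_0(s) = (1/24)s^4 - (1/4)s^3 + (11/24)s^2 - (1/4)s

L_0(s) = s(s - 1)(s - 2)(s - 3) / [(-1)·(-2)·(-3)·(-4)]
       = (s^4 - 6s^3 + 11s^2 - 6s) / (24)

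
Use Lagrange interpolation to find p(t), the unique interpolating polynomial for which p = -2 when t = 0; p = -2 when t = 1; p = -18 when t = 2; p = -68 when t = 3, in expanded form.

p(t) = -3t^3 + t^2 + 2t - 2

Build the Lagrange basis polynomials:
L_0(t) = (t - 1)(t - 2)(t - 3) / [-6] = -(1/6)t^3 + t^2 - (11/6)t + 1
L_1(t) = t(t - 2)(t - 3) / [2] = (1/2)t^3 - (5/2)t^2 + 3t
L_2(t) = t(t - 1)(t - 3) / [-2] = -(1/2)t^3 + 2t^2 - (3/2)t
L_3(t) = t(t - 1)(t - 2) / [6] = (1/6)t^3 - (1/2)t^2 + (1/3)t
p(t) = (-2)·L_0 + (-2)·L_1 + (-18)·L_2 + (-68)·L_3
  (-2)·L_0(t) = (1/3)t^3 - 2t^2 + (11/3)t - 2
  (-2)·L_1(t) = -t^3 + 5t^2 - 6t
  (-18)·L_2(t) = 9t^3 - 36t^2 + 27t
  (-68)·L_3(t) = -(34/3)t^3 + 34t^2 - (68/3)t
Adding term by term: -3t^3 + t^2 + 2t - 2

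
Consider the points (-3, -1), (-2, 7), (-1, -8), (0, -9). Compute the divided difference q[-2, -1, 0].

q[-2,-1] = (-8 - 7) / (-1 - (-2)) = -15
q[-1,0] = (-9 - (-8)) / (0 - (-1)) = -1
q[-2,-1,0] = (-1 - (-15)) / (0 - (-2)) = 7

7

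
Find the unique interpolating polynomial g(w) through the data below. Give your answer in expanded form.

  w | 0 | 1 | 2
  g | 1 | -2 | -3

Build the Lagrange basis polynomials:
L_0(w) = (w - 1)(w - 2) / [2] = (1/2)w^2 - (3/2)w + 1
L_1(w) = w(w - 2) / [-1] = -w^2 + 2w
L_2(w) = w(w - 1) / [2] = (1/2)w^2 - (1/2)w
g(w) = 1·L_0 + (-2)·L_1 + (-3)·L_2
  1·L_0(w) = (1/2)w^2 - (3/2)w + 1
  (-2)·L_1(w) = 2w^2 - 4w
  (-3)·L_2(w) = -(3/2)w^2 + (3/2)w
Adding term by term: w^2 - 4w + 1

g(w) = w^2 - 4w + 1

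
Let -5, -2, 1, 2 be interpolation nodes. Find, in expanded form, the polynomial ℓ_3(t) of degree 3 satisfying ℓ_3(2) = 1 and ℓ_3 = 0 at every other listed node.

ℓ_3(t) = (1/28)t^3 + (3/14)t^2 + (3/28)t - 5/14

ℓ_3(t) = (t + 5)(t + 2)(t - 1) / [(7)·(4)·(1)]
       = (t^3 + 6t^2 + 3t - 10) / (28)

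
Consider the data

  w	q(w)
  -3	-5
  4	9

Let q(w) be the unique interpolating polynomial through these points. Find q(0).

L_0(0) = (-4)/[(-7)] = 4/7
L_1(0) = (3)/[(7)] = 3/7
Sum: (-5)·(4/7) + 9·(3/7) = 1

1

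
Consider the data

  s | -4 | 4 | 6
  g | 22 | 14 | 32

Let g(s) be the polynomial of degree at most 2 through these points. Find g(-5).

32

L_0(-5) = (-9)·(-11)/[(-8)·(-10)] = 99/80
L_1(-5) = (-1)·(-11)/[(8)·(-2)] = -11/16
L_2(-5) = (-1)·(-9)/[(10)·(2)] = 9/20
Sum: 22·(99/80) + 14·(-11/16) + 32·(9/20) = 32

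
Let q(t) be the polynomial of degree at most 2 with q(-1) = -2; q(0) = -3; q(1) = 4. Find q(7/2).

L_0(7/2) = (7/2)·(5/2)/[(-1)·(-2)] = 35/8
L_1(7/2) = (9/2)·(5/2)/[(1)·(-1)] = -45/4
L_2(7/2) = (9/2)·(7/2)/[(2)·(1)] = 63/8
Sum: (-2)·(35/8) + (-3)·(-45/4) + 4·(63/8) = 113/2

113/2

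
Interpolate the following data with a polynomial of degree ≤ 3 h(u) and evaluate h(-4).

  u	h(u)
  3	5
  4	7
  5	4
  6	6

-989

Evaluate each Lagrange basis at u = -4:
L_0(-4) = (-8)·(-9)·(-10)/[(-1)·(-2)·(-3)] = 120
L_1(-4) = (-7)·(-9)·(-10)/[(1)·(-1)·(-2)] = -315
L_2(-4) = (-7)·(-8)·(-10)/[(2)·(1)·(-1)] = 280
L_3(-4) = (-7)·(-8)·(-9)/[(3)·(2)·(1)] = -84
Sum: 5·(120) + 7·(-315) + 4·(280) + 6·(-84) = -989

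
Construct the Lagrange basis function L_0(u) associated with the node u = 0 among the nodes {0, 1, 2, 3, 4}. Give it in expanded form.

L_0(u) = (1/24)u^4 - (5/12)u^3 + (35/24)u^2 - (25/12)u + 1

L_0(u) = (u - 1)(u - 2)(u - 3)(u - 4) / [(-1)·(-2)·(-3)·(-4)]
       = (u^4 - 10u^3 + 35u^2 - 50u + 24) / (24)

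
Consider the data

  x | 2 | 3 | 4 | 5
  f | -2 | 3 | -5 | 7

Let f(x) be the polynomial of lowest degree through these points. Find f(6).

Using Newton's divided-difference form:
f[2,3] = (3 - (-2)) / (3 - 2) = 5
f[3,4] = (-5 - 3) / (4 - 3) = -8
f[4,5] = (7 - (-5)) / (5 - 4) = 12
f[2,3,4] = (-8 - 5) / (4 - 2) = -13/2
f[3,4,5] = (12 - (-8)) / (5 - 3) = 10
f[2,3,4,5] = (10 - (-13/2)) / (5 - 2) = 11/2
f(6) = -2 + 5·(4) + (-13/2)·(4)·(3) + (11/2)·(4)·(3)·(2) = 72

72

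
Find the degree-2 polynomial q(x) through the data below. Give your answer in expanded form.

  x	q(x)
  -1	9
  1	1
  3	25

Build the Lagrange basis polynomials:
L_0(x) = (x - 1)(x - 3) / [8] = (1/8)x^2 - (1/2)x + 3/8
L_1(x) = (x + 1)(x - 3) / [-4] = -(1/4)x^2 + (1/2)x + 3/4
L_2(x) = (x + 1)(x - 1) / [8] = (1/8)x^2 - 1/8
q(x) = 9·L_0 + 1·L_1 + 25·L_2
  9·L_0(x) = (9/8)x^2 - (9/2)x + 27/8
  1·L_1(x) = -(1/4)x^2 + (1/2)x + 3/4
  25·L_2(x) = (25/8)x^2 - 25/8
Adding term by term: 4x^2 - 4x + 1

q(x) = 4x^2 - 4x + 1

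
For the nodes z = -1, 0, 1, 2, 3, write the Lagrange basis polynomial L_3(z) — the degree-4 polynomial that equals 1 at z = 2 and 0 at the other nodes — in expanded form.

L_3(z) = (z + 1)z(z - 1)(z - 3) / [(3)·(2)·(1)·(-1)]
       = (z^4 - 3z^3 - z^2 + 3z) / (-6)

L_3(z) = -(1/6)z^4 + (1/2)z^3 + (1/6)z^2 - (1/2)z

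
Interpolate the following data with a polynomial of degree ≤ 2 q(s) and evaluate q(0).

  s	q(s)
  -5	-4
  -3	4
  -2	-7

L_0(0) = (3)·(2)/[(-2)·(-3)] = 1
L_1(0) = (5)·(2)/[(2)·(-1)] = -5
L_2(0) = (5)·(3)/[(3)·(1)] = 5
Sum: (-4)·(1) + 4·(-5) + (-7)·(5) = -59

-59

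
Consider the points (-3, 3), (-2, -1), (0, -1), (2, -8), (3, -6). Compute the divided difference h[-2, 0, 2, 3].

h[-2,0] = (-1 - (-1)) / (0 - (-2)) = 0
h[0,2] = (-8 - (-1)) / (2 - 0) = -7/2
h[2,3] = (-6 - (-8)) / (3 - 2) = 2
h[-2,0,2] = (-7/2 - 0) / (2 - (-2)) = -7/8
h[0,2,3] = (2 - (-7/2)) / (3 - 0) = 11/6
h[-2,0,2,3] = (11/6 - (-7/8)) / (3 - (-2)) = 13/24

13/24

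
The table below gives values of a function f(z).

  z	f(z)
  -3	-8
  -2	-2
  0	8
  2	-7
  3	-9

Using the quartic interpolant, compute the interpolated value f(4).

13

L_0(4) = (6)·(4)·(2)·(1)/[(-1)·(-3)·(-5)·(-6)] = 8/15
L_1(4) = (7)·(4)·(2)·(1)/[(1)·(-2)·(-4)·(-5)] = -7/5
L_2(4) = (7)·(6)·(2)·(1)/[(3)·(2)·(-2)·(-3)] = 7/3
L_3(4) = (7)·(6)·(4)·(1)/[(5)·(4)·(2)·(-1)] = -21/5
L_4(4) = (7)·(6)·(4)·(2)/[(6)·(5)·(3)·(1)] = 56/15
Sum: (-8)·(8/15) + (-2)·(-7/5) + 8·(7/3) + (-7)·(-21/5) + (-9)·(56/15) = 13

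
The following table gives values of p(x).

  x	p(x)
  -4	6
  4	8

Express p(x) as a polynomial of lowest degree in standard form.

L_0(x) = (x - 4) / [-8] = -(1/8)x + 1/2
L_1(x) = (x + 4) / [8] = (1/8)x + 1/2
p(x) = 6·L_0 + 8·L_1
  6·L_0(x) = -(3/4)x + 3
  8·L_1(x) = x + 4
Adding term by term: (1/4)x + 7

p(x) = (1/4)x + 7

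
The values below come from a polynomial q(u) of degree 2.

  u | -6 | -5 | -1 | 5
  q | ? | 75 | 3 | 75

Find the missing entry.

108

The 3 known values determine q uniquely (degree ≤ 2).
Evaluate each Lagrange basis at u = -6:
L_0(-6) = (-5)·(-11)/[(-4)·(-10)] = 11/8
L_1(-6) = (-1)·(-11)/[(4)·(-6)] = -11/24
L_2(-6) = (-1)·(-5)/[(10)·(6)] = 1/12
Sum: 75·(11/8) + 3·(-11/24) + 75·(1/12) = 108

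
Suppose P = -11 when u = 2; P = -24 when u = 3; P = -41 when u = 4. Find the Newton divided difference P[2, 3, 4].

-2

P[2,3] = (-24 - (-11)) / (3 - 2) = -13
P[3,4] = (-41 - (-24)) / (4 - 3) = -17
P[2,3,4] = (-17 - (-13)) / (4 - 2) = -2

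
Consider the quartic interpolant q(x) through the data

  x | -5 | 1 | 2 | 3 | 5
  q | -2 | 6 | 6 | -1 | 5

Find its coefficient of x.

Build the Lagrange basis polynomials:
L_0(x) = (x - 1)(x - 2)(x - 3)(x - 5) / [3360] = (1/3360)x^4 - (11/3360)x^3 + (41/3360)x^2 - (61/3360)x + 1/112
L_1(x) = (x + 5)(x - 2)(x - 3)(x - 5) / [-48] = -(1/48)x^4 + (5/48)x^3 + (19/48)x^2 - (125/48)x + 25/8
L_2(x) = (x + 5)(x - 1)(x - 3)(x - 5) / [21] = (1/21)x^4 - (4/21)x^3 - (22/21)x^2 + (100/21)x - 25/7
L_3(x) = (x + 5)(x - 1)(x - 2)(x - 5) / [-32] = -(1/32)x^4 + (3/32)x^3 + (23/32)x^2 - (75/32)x + 25/16
L_4(x) = (x + 5)(x - 1)(x - 2)(x - 3) / [240] = (1/240)x^4 - (1/240)x^3 - (19/240)x^2 + (49/240)x - 1/8
q(x) = (-2)·L_0 + 6·L_1 + 6·L_2 + (-1)·L_3 + 5·L_4
Only the coefficient of x is needed; take it from each L_i and combine:
(-2)·(-61/3360) + 6·(-125/48) + 6·(100/21) + (-1)·(-75/32) + 5·(49/240) = 18309/1120

18309/1120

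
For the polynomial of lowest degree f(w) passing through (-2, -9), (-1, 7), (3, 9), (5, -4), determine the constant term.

Build the Lagrange basis polynomials:
L_0(w) = (w + 1)(w - 3)(w - 5) / [-35] = -(1/35)w^3 + (1/5)w^2 - (1/5)w - 3/7
L_1(w) = (w + 2)(w - 3)(w - 5) / [24] = (1/24)w^3 - (1/4)w^2 - (1/24)w + 5/4
L_2(w) = (w + 2)(w + 1)(w - 5) / [-40] = -(1/40)w^3 + (1/20)w^2 + (13/40)w + 1/4
L_3(w) = (w + 2)(w + 1)(w - 3) / [84] = (1/84)w^3 - (1/12)w - 1/14
f(w) = (-9)·L_0 + 7·L_1 + 9·L_2 + (-4)·L_3
Only the constant term is needed; take it from each L_i and combine:
(-9)·(-3/7) + 7·(5/4) + 9·(1/4) + (-4)·(-1/14) = 106/7

106/7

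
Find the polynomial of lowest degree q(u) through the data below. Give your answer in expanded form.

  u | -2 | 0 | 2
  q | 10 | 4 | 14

Build the Lagrange basis polynomials:
L_0(u) = u(u - 2) / [8] = (1/8)u^2 - (1/4)u
L_1(u) = (u + 2)(u - 2) / [-4] = -(1/4)u^2 + 1
L_2(u) = (u + 2)u / [8] = (1/8)u^2 + (1/4)u
q(u) = 10·L_0 + 4·L_1 + 14·L_2
  10·L_0(u) = (5/4)u^2 - (5/2)u
  4·L_1(u) = -u^2 + 4
  14·L_2(u) = (7/4)u^2 + (7/2)u
Adding term by term: 2u^2 + u + 4

q(u) = 2u^2 + u + 4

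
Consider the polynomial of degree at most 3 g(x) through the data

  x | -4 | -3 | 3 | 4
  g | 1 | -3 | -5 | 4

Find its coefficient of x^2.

Build the Lagrange basis polynomials:
L_0(x) = (x + 3)(x - 3)(x - 4) / [-56] = -(1/56)x^3 + (1/14)x^2 + (9/56)x - 9/14
L_1(x) = (x + 4)(x - 3)(x - 4) / [42] = (1/42)x^3 - (1/14)x^2 - (8/21)x + 8/7
L_2(x) = (x + 4)(x + 3)(x - 4) / [-42] = -(1/42)x^3 - (1/14)x^2 + (8/21)x + 8/7
L_3(x) = (x + 4)(x + 3)(x - 3) / [56] = (1/56)x^3 + (1/14)x^2 - (9/56)x - 9/14
g(x) = 1·L_0 + (-3)·L_1 + (-5)·L_2 + 4·L_3
Only the coefficient of x^2 is needed; take it from each L_i and combine:
1·(1/14) + (-3)·(-1/14) + (-5)·(-1/14) + 4·(1/14) = 13/14

13/14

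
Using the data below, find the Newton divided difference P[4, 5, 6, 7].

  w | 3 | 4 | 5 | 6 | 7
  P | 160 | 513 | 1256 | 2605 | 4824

44

P[4,5] = (1256 - 513) / (5 - 4) = 743
P[5,6] = (2605 - 1256) / (6 - 5) = 1349
P[6,7] = (4824 - 2605) / (7 - 6) = 2219
P[4,5,6] = (1349 - 743) / (6 - 4) = 303
P[5,6,7] = (2219 - 1349) / (7 - 5) = 435
P[4,5,6,7] = (435 - 303) / (7 - 4) = 44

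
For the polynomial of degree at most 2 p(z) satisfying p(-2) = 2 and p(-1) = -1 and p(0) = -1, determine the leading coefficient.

Build the Lagrange basis polynomials:
L_0(z) = (z + 1)z / [2] = (1/2)z^2 + (1/2)z
L_1(z) = (z + 2)z / [-1] = -z^2 - 2z
L_2(z) = (z + 2)(z + 1) / [2] = (1/2)z^2 + (3/2)z + 1
p(z) = 2·L_0 + (-1)·L_1 + (-1)·L_2
Only the coefficient of z^2 is needed; take it from each L_i and combine:
2·(1/2) + (-1)·(-1) + (-1)·(1/2) = 3/2

3/2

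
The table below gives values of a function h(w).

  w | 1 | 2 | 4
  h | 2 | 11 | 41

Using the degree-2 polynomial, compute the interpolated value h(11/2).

74

Evaluate each Lagrange basis at w = 11/2:
L_0(11/2) = (7/2)·(3/2)/[(-1)·(-3)] = 7/4
L_1(11/2) = (9/2)·(3/2)/[(1)·(-2)] = -27/8
L_2(11/2) = (9/2)·(7/2)/[(3)·(2)] = 21/8
Sum: 2·(7/4) + 11·(-27/8) + 41·(21/8) = 74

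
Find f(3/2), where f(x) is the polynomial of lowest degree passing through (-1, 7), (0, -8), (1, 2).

131/8

L_0(3/2) = (3/2)·(1/2)/[(-1)·(-2)] = 3/8
L_1(3/2) = (5/2)·(1/2)/[(1)·(-1)] = -5/4
L_2(3/2) = (5/2)·(3/2)/[(2)·(1)] = 15/8
Sum: 7·(3/8) + (-8)·(-5/4) + 2·(15/8) = 131/8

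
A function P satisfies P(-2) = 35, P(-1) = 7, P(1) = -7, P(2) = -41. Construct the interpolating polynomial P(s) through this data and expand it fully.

Newton's divided differences:
P[-2,-1] = (7 - 35) / (-1 - (-2)) = -28
P[-1,1] = (-7 - 7) / (1 - (-1)) = -7
P[1,2] = (-41 - (-7)) / (2 - 1) = -34
P[-2,-1,1] = (-7 - (-28)) / (1 - (-2)) = 7
P[-1,1,2] = (-34 - (-7)) / (2 - (-1)) = -9
P[-2,-1,1,2] = (-9 - 7) / (2 - (-2)) = -4
P(s) = 35 + (-28)·(s + 2) + 7·(s + 2)(s + 1) + (-4)·(s + 2)(s + 1)(s - 1)
Expanding: P(s) = -4s^3 - s^2 - 3s + 1

P(s) = -4s^3 - s^2 - 3s + 1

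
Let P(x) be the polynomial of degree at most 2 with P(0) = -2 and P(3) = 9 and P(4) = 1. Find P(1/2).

Using Newton's divided-difference form:
P[0,3] = (9 - (-2)) / (3 - 0) = 11/3
P[3,4] = (1 - 9) / (4 - 3) = -8
P[0,3,4] = (-8 - 11/3) / (4 - 0) = -35/12
P(1/2) = -2 + (11/3)·(1/2) + (-35/12)·(1/2)·(-5/2) = 167/48

167/48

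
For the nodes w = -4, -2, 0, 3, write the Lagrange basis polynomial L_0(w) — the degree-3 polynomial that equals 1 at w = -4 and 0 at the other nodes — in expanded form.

L_0(w) = (w + 2)w(w - 3) / [(-2)·(-4)·(-7)]
       = (w^3 - w^2 - 6w) / (-56)

L_0(w) = -(1/56)w^3 + (1/56)w^2 + (3/28)w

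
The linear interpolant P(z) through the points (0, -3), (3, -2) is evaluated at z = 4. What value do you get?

Evaluate each Lagrange basis at z = 4:
L_0(4) = (1)/[(-3)] = -1/3
L_1(4) = (4)/[(3)] = 4/3
Sum: (-3)·(-1/3) + (-2)·(4/3) = -5/3

-5/3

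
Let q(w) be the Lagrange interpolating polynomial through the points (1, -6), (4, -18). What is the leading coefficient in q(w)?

The leading coefficient equals the top divided difference q[1,4].
q[1,4] = (-18 - (-6)) / (4 - 1) = -4

-4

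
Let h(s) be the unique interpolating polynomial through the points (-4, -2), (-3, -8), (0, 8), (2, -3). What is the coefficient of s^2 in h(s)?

-3

Build the Lagrange basis polynomials:
L_0(s) = (s + 3)s(s - 2) / [-24] = -(1/24)s^3 - (1/24)s^2 + (1/4)s
L_1(s) = (s + 4)s(s - 2) / [15] = (1/15)s^3 + (2/15)s^2 - (8/15)s
L_2(s) = (s + 4)(s + 3)(s - 2) / [-24] = -(1/24)s^3 - (5/24)s^2 + (1/12)s + 1
L_3(s) = (s + 4)(s + 3)s / [60] = (1/60)s^3 + (7/60)s^2 + (1/5)s
h(s) = (-2)·L_0 + (-8)·L_1 + 8·L_2 + (-3)·L_3
Only the coefficient of s^2 is needed; take it from each L_i and combine:
(-2)·(-1/24) + (-8)·(2/15) + 8·(-5/24) + (-3)·(7/60) = -3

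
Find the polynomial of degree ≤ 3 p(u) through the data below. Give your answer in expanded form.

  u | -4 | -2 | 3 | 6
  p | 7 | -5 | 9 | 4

L_0(u) = (u + 2)(u - 3)(u - 6) / [-140] = -(1/140)u^3 + (1/20)u^2 - 9/35
L_1(u) = (u + 4)(u - 3)(u - 6) / [80] = (1/80)u^3 - (1/16)u^2 - (9/40)u + 9/10
L_2(u) = (u + 4)(u + 2)(u - 6) / [-105] = -(1/105)u^3 + (4/15)u + 16/35
L_3(u) = (u + 4)(u + 2)(u - 3) / [240] = (1/240)u^3 + (1/80)u^2 - (1/24)u - 1/10
p(u) = 7·L_0 + (-5)·L_1 + 9·L_2 + 4·L_3
  7·L_0(u) = -(1/20)u^3 + (7/20)u^2 - 9/5
  (-5)·L_1(u) = -(1/16)u^3 + (5/16)u^2 + (9/8)u - 9/2
  9·L_2(u) = -(3/35)u^3 + (12/5)u + 144/35
  4·L_3(u) = (1/60)u^3 + (1/20)u^2 - (1/6)u - 2/5
Adding term by term: -(61/336)u^3 + (57/80)u^2 + (403/120)u - 181/70

p(u) = -(61/336)u^3 + (57/80)u^2 + (403/120)u - 181/70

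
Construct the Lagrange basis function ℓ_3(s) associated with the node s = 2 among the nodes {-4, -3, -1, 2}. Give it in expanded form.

ℓ_3(s) = (s + 4)(s + 3)(s + 1) / [(6)·(5)·(3)]
       = (s^3 + 8s^2 + 19s + 12) / (90)

ℓ_3(s) = (1/90)s^3 + (4/45)s^2 + (19/90)s + 2/15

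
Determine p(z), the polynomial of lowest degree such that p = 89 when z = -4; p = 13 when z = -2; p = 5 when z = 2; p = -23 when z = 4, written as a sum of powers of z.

p(z) = -z^3 + 2z^2 + 2z + 1

L_0(z) = (z + 2)(z - 2)(z - 4) / [-96] = -(1/96)z^3 + (1/24)z^2 + (1/24)z - 1/6
L_1(z) = (z + 4)(z - 2)(z - 4) / [48] = (1/48)z^3 - (1/24)z^2 - (1/3)z + 2/3
L_2(z) = (z + 4)(z + 2)(z - 4) / [-48] = -(1/48)z^3 - (1/24)z^2 + (1/3)z + 2/3
L_3(z) = (z + 4)(z + 2)(z - 2) / [96] = (1/96)z^3 + (1/24)z^2 - (1/24)z - 1/6
p(z) = 89·L_0 + 13·L_1 + 5·L_2 + (-23)·L_3
  89·L_0(z) = -(89/96)z^3 + (89/24)z^2 + (89/24)z - 89/6
  13·L_1(z) = (13/48)z^3 - (13/24)z^2 - (13/3)z + 26/3
  5·L_2(z) = -(5/48)z^3 - (5/24)z^2 + (5/3)z + 10/3
  (-23)·L_3(z) = -(23/96)z^3 - (23/24)z^2 + (23/24)z + 23/6
Adding term by term: -z^3 + 2z^2 + 2z + 1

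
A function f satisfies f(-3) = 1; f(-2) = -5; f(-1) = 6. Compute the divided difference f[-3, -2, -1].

f[-3,-2] = (-5 - 1) / (-2 - (-3)) = -6
f[-2,-1] = (6 - (-5)) / (-1 - (-2)) = 11
f[-3,-2,-1] = (11 - (-6)) / (-1 - (-3)) = 17/2

17/2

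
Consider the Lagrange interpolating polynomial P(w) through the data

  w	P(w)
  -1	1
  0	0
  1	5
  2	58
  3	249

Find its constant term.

0

Build the Lagrange basis polynomials:
L_0(w) = w(w - 1)(w - 2)(w - 3) / [24] = (1/24)w^4 - (1/4)w^3 + (11/24)w^2 - (1/4)w
L_1(w) = (w + 1)(w - 1)(w - 2)(w - 3) / [-6] = -(1/6)w^4 + (5/6)w^3 - (5/6)w^2 - (5/6)w + 1
L_2(w) = (w + 1)w(w - 2)(w - 3) / [4] = (1/4)w^4 - w^3 + (1/4)w^2 + (3/2)w
L_3(w) = (w + 1)w(w - 1)(w - 3) / [-6] = -(1/6)w^4 + (1/2)w^3 + (1/6)w^2 - (1/2)w
L_4(w) = (w + 1)w(w - 1)(w - 2) / [24] = (1/24)w^4 - (1/12)w^3 - (1/24)w^2 + (1/12)w
P(w) = 1·L_0 + 0·L_1 + 5·L_2 + 58·L_3 + 249·L_4
Only the constant term is needed; take it from each L_i and combine:
1·(0) + 0·(1) + 5·(0) + 58·(0) + 249·(0) = 0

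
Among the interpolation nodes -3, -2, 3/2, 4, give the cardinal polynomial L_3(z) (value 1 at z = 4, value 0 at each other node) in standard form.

L_3(z) = (1/105)z^3 + (1/30)z^2 - (1/70)z - 3/35

L_3(z) = (z + 3)(z + 2)(z - 3/2) / [(7)·(6)·(5/2)]
       = (z^3 + (7/2)z^2 - (3/2)z - 9) / (105)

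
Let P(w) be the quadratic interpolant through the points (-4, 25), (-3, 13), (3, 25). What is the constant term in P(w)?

1

L_0(w) = (w + 3)(w - 3) / [7] = (1/7)w^2 - 9/7
L_1(w) = (w + 4)(w - 3) / [-6] = -(1/6)w^2 - (1/6)w + 2
L_2(w) = (w + 4)(w + 3) / [42] = (1/42)w^2 + (1/6)w + 2/7
P(w) = 25·L_0 + 13·L_1 + 25·L_2
Only the constant term is needed; take it from each L_i and combine:
25·(-9/7) + 13·(2) + 25·(2/7) = 1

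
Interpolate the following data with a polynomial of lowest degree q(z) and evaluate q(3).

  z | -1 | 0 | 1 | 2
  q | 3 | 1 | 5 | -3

-41

Evaluate each Lagrange basis at z = 3:
L_0(3) = (3)·(2)·(1)/[(-1)·(-2)·(-3)] = -1
L_1(3) = (4)·(2)·(1)/[(1)·(-1)·(-2)] = 4
L_2(3) = (4)·(3)·(1)/[(2)·(1)·(-1)] = -6
L_3(3) = (4)·(3)·(2)/[(3)·(2)·(1)] = 4
Sum: 3·(-1) + 1·(4) + 5·(-6) + (-3)·(4) = -41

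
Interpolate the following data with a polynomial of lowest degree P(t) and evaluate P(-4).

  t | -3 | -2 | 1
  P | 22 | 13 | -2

Using Newton's divided-difference form:
P[-3,-2] = (13 - 22) / (-2 - (-3)) = -9
P[-2,1] = (-2 - 13) / (1 - (-2)) = -5
P[-3,-2,1] = (-5 - (-9)) / (1 - (-3)) = 1
P(-4) = 22 + (-9)·(-1) + 1·(-1)·(-2) = 33

33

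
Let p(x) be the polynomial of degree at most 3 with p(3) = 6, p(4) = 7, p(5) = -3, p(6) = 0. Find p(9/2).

15/8

Using Newton's divided-difference form:
p[3,4] = (7 - 6) / (4 - 3) = 1
p[4,5] = (-3 - 7) / (5 - 4) = -10
p[5,6] = (0 - (-3)) / (6 - 5) = 3
p[3,4,5] = (-10 - 1) / (5 - 3) = -11/2
p[4,5,6] = (3 - (-10)) / (6 - 4) = 13/2
p[3,4,5,6] = (13/2 - (-11/2)) / (6 - 3) = 4
p(9/2) = 6 + 1·(3/2) + (-11/2)·(3/2)·(1/2) + 4·(3/2)·(1/2)·(-1/2) = 15/8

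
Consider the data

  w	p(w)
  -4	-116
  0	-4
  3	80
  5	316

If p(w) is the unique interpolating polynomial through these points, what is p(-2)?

-20

Evaluate each Lagrange basis at w = -2:
L_0(-2) = (-2)·(-5)·(-7)/[(-4)·(-7)·(-9)] = 5/18
L_1(-2) = (2)·(-5)·(-7)/[(4)·(-3)·(-5)] = 7/6
L_2(-2) = (2)·(-2)·(-7)/[(7)·(3)·(-2)] = -2/3
L_3(-2) = (2)·(-2)·(-5)/[(9)·(5)·(2)] = 2/9
Sum: (-116)·(5/18) + (-4)·(7/6) + 80·(-2/3) + 316·(2/9) = -20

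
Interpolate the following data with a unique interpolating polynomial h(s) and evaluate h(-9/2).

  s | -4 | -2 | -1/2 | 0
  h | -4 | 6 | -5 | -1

Using Newton's divided-difference form:
h[-4,-2] = (6 - (-4)) / (-2 - (-4)) = 5
h[-2,-1/2] = (-5 - 6) / (-1/2 - (-2)) = -22/3
h[-1/2,0] = (-1 - (-5)) / (0 - (-1/2)) = 8
h[-4,-2,-1/2] = (-22/3 - 5) / (-1/2 - (-4)) = -74/21
h[-2,-1/2,0] = (8 - (-22/3)) / (0 - (-2)) = 23/3
h[-4,-2,-1/2,0] = (23/3 - (-74/21)) / (0 - (-4)) = 235/84
h(-9/2) = -4 + 5·(-1/2) + (-74/21)·(-1/2)·(-5/2) + (235/84)·(-1/2)·(-5/2)·(-4) = -697/28

-697/28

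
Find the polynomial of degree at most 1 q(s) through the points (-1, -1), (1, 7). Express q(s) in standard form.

q(s) = 4s + 3

Build the Lagrange basis polynomials:
L_0(s) = (s - 1) / [-2] = -(1/2)s + 1/2
L_1(s) = (s + 1) / [2] = (1/2)s + 1/2
q(s) = (-1)·L_0 + 7·L_1
  (-1)·L_0(s) = (1/2)s - 1/2
  7·L_1(s) = (7/2)s + 7/2
Adding term by term: 4s + 3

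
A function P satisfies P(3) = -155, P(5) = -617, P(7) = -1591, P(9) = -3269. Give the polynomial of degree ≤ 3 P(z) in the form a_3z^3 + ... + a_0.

Newton's divided differences:
P[3,5] = (-617 - (-155)) / (5 - 3) = -231
P[5,7] = (-1591 - (-617)) / (7 - 5) = -487
P[7,9] = (-3269 - (-1591)) / (9 - 7) = -839
P[3,5,7] = (-487 - (-231)) / (7 - 3) = -64
P[5,7,9] = (-839 - (-487)) / (9 - 5) = -88
P[3,5,7,9] = (-88 - (-64)) / (9 - 3) = -4
P(z) = -155 + (-231)·(z - 3) + (-64)·(z - 3)(z - 5) + (-4)·(z - 3)(z - 5)(z - 7)
Expanding: P(z) = -4z^3 - 4z^2 - 3z - 2

P(z) = -4z^3 - 4z^2 - 3z - 2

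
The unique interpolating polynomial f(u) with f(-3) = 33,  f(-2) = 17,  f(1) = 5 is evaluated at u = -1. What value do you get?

Using Newton's divided-difference form:
f[-3,-2] = (17 - 33) / (-2 - (-3)) = -16
f[-2,1] = (5 - 17) / (1 - (-2)) = -4
f[-3,-2,1] = (-4 - (-16)) / (1 - (-3)) = 3
f(-1) = 33 + (-16)·(2) + 3·(2)·(1) = 7

7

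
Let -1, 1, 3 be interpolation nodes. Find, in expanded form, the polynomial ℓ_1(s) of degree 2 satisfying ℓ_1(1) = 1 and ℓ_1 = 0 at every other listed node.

ℓ_1(s) = (s + 1)(s - 3) / [(2)·(-2)]
       = (s^2 - 2s - 3) / (-4)

ℓ_1(s) = -(1/4)s^2 + (1/2)s + 3/4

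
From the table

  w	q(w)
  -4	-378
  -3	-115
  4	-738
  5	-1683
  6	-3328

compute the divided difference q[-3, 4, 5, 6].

-27

q[-3,4] = (-738 - (-115)) / (4 - (-3)) = -89
q[4,5] = (-1683 - (-738)) / (5 - 4) = -945
q[5,6] = (-3328 - (-1683)) / (6 - 5) = -1645
q[-3,4,5] = (-945 - (-89)) / (5 - (-3)) = -107
q[4,5,6] = (-1645 - (-945)) / (6 - 4) = -350
q[-3,4,5,6] = (-350 - (-107)) / (6 - (-3)) = -27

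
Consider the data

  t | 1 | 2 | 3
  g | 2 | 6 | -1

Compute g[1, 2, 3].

g[1,2] = (6 - 2) / (2 - 1) = 4
g[2,3] = (-1 - 6) / (3 - 2) = -7
g[1,2,3] = (-7 - 4) / (3 - 1) = -11/2

-11/2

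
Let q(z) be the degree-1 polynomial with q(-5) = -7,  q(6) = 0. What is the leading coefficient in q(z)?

7/11

The leading coefficient equals the top divided difference q[-5,6].
q[-5,6] = (0 - (-7)) / (6 - (-5)) = 7/11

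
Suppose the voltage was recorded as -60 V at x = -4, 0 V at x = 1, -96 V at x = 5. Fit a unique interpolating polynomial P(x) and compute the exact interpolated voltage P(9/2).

-77

Using Newton's divided-difference form:
P[-4,1] = (0 - (-60)) / (1 - (-4)) = 12
P[1,5] = (-96 - 0) / (5 - 1) = -24
P[-4,1,5] = (-24 - 12) / (5 - (-4)) = -4
P(9/2) = -60 + 12·(17/2) + (-4)·(17/2)·(7/2) = -77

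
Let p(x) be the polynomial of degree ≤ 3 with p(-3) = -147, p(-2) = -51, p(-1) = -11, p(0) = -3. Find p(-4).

Evaluate each Lagrange basis at x = -4:
L_0(-4) = (-2)·(-3)·(-4)/[(-1)·(-2)·(-3)] = 4
L_1(-4) = (-1)·(-3)·(-4)/[(1)·(-1)·(-2)] = -6
L_2(-4) = (-1)·(-2)·(-4)/[(2)·(1)·(-1)] = 4
L_3(-4) = (-1)·(-2)·(-3)/[(3)·(2)·(1)] = -1
Sum: (-147)·(4) + (-51)·(-6) + (-11)·(4) + (-3)·(-1) = -323

-323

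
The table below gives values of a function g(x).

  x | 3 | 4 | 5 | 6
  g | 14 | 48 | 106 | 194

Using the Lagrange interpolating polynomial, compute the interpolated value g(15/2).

3163/8

L_0(15/2) = (7/2)·(5/2)·(3/2)/[(-1)·(-2)·(-3)] = -35/16
L_1(15/2) = (9/2)·(5/2)·(3/2)/[(1)·(-1)·(-2)] = 135/16
L_2(15/2) = (9/2)·(7/2)·(3/2)/[(2)·(1)·(-1)] = -189/16
L_3(15/2) = (9/2)·(7/2)·(5/2)/[(3)·(2)·(1)] = 105/16
Sum: 14·(-35/16) + 48·(135/16) + 106·(-189/16) + 194·(105/16) = 3163/8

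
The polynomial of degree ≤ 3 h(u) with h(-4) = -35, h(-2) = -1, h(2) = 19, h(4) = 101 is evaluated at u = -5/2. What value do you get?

-37/8

Evaluate each Lagrange basis at u = -5/2:
L_0(-5/2) = (-1/2)·(-9/2)·(-13/2)/[(-2)·(-6)·(-8)] = 39/256
L_1(-5/2) = (3/2)·(-9/2)·(-13/2)/[(2)·(-4)·(-6)] = 117/128
L_2(-5/2) = (3/2)·(-1/2)·(-13/2)/[(6)·(4)·(-2)] = -13/128
L_3(-5/2) = (3/2)·(-1/2)·(-9/2)/[(8)·(6)·(2)] = 9/256
Sum: (-35)·(39/256) + (-1)·(117/128) + 19·(-13/128) + 101·(9/256) = -37/8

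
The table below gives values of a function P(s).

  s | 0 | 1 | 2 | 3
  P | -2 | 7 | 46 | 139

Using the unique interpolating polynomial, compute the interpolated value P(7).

1531

L_0(7) = (6)·(5)·(4)/[(-1)·(-2)·(-3)] = -20
L_1(7) = (7)·(5)·(4)/[(1)·(-1)·(-2)] = 70
L_2(7) = (7)·(6)·(4)/[(2)·(1)·(-1)] = -84
L_3(7) = (7)·(6)·(5)/[(3)·(2)·(1)] = 35
Sum: (-2)·(-20) + 7·(70) + 46·(-84) + 139·(35) = 1531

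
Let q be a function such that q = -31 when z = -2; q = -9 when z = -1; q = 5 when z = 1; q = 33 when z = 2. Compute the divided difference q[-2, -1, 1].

-5

q[-2,-1] = (-9 - (-31)) / (-1 - (-2)) = 22
q[-1,1] = (5 - (-9)) / (1 - (-1)) = 7
q[-2,-1,1] = (7 - 22) / (1 - (-2)) = -5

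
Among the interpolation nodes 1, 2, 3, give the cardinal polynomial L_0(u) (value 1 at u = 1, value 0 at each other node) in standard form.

L_0(u) = (1/2)u^2 - (5/2)u + 3

L_0(u) = (u - 2)(u - 3) / [(-1)·(-2)]
       = (u^2 - 5u + 6) / (2)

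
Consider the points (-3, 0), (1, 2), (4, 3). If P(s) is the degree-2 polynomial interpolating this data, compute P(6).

L_0(6) = (5)·(2)/[(-4)·(-7)] = 5/14
L_1(6) = (9)·(2)/[(4)·(-3)] = -3/2
L_2(6) = (9)·(5)/[(7)·(3)] = 15/7
Sum: 0 + 2·(-3/2) + 3·(15/7) = 24/7

24/7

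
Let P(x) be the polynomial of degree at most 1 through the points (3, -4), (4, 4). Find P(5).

L_0(5) = (1)/[(-1)] = -1
L_1(5) = (2)/[(1)] = 2
Sum: (-4)·(-1) + 4·(2) = 12

12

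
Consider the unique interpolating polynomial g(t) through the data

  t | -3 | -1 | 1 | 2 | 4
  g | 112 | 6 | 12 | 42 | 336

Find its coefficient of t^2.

Build the Lagrange basis polynomials:
L_0(t) = (t + 1)(t - 1)(t - 2)(t - 4) / [280] = (1/280)t^4 - (3/140)t^3 + (1/40)t^2 + (3/140)t - 1/35
L_1(t) = (t + 3)(t - 1)(t - 2)(t - 4) / [-60] = -(1/60)t^4 + (1/15)t^3 + (7/60)t^2 - (17/30)t + 2/5
L_2(t) = (t + 3)(t + 1)(t - 2)(t - 4) / [24] = (1/24)t^4 - (1/12)t^3 - (13/24)t^2 + (7/12)t + 1
L_3(t) = (t + 3)(t + 1)(t - 1)(t - 4) / [-30] = -(1/30)t^4 + (1/30)t^3 + (13/30)t^2 - (1/30)t - 2/5
L_4(t) = (t + 3)(t + 1)(t - 1)(t - 2) / [210] = (1/210)t^4 + (1/210)t^3 - (1/30)t^2 - (1/210)t + 1/35
g(t) = 112·L_0 + 6·L_1 + 12·L_2 + 42·L_3 + 336·L_4
Only the coefficient of t^2 is needed; take it from each L_i and combine:
112·(1/40) + 6·(7/60) + 12·(-13/24) + 42·(13/30) + 336·(-1/30) = 4

4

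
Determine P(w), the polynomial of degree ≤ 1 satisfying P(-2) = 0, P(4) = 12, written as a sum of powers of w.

P(w) = 2w + 4

Build the Lagrange basis polynomials:
L_0(w) = (w - 4) / [-6] = -(1/6)w + 2/3
L_1(w) = (w + 2) / [6] = (1/6)w + 1/3
P(w) = 0·L_0 + 12·L_1
  0·L_0(w) = 0
  12·L_1(w) = 2w + 4
Adding term by term: 2w + 4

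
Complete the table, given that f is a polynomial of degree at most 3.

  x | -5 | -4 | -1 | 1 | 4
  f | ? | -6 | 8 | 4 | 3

The 4 known values determine f uniquely (degree ≤ 3).
Evaluate each Lagrange basis at x = -5:
L_0(-5) = (-4)·(-6)·(-9)/[(-3)·(-5)·(-8)] = 9/5
L_1(-5) = (-1)·(-6)·(-9)/[(3)·(-2)·(-5)] = -9/5
L_2(-5) = (-1)·(-4)·(-9)/[(5)·(2)·(-3)] = 6/5
L_3(-5) = (-1)·(-4)·(-6)/[(8)·(5)·(3)] = -1/5
Sum: (-6)·(9/5) + 8·(-9/5) + 4·(6/5) + 3·(-1/5) = -21

-21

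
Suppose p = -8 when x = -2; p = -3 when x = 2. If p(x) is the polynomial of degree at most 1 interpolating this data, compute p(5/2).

-19/8

Evaluate each Lagrange basis at x = 5/2:
L_0(5/2) = (1/2)/[(-4)] = -1/8
L_1(5/2) = (9/2)/[(4)] = 9/8
Sum: (-8)·(-1/8) + (-3)·(9/8) = -19/8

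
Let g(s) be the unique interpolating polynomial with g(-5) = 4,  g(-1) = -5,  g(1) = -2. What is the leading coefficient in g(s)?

5/8

The leading coefficient equals the top divided difference g[-5,-1,1].
g[-5,-1] = (-5 - 4) / (-1 - (-5)) = -9/4
g[-1,1] = (-2 - (-5)) / (1 - (-1)) = 3/2
g[-5,-1,1] = (3/2 - (-9/4)) / (1 - (-5)) = 5/8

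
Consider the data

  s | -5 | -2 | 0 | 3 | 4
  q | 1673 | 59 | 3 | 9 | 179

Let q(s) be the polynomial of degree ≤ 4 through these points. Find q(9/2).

L_0(9/2) = (13/2)·(9/2)·(3/2)·(1/2)/[(-3)·(-5)·(-8)·(-9)] = 13/640
L_1(9/2) = (19/2)·(9/2)·(3/2)·(1/2)/[(3)·(-2)·(-5)·(-6)] = -57/320
L_2(9/2) = (19/2)·(13/2)·(3/2)·(1/2)/[(5)·(2)·(-3)·(-4)] = 247/640
L_3(9/2) = (19/2)·(13/2)·(9/2)·(1/2)/[(8)·(5)·(3)·(-1)] = -741/640
L_4(9/2) = (19/2)·(13/2)·(9/2)·(3/2)/[(9)·(6)·(4)·(1)] = 247/128
Sum: 1673·(13/640) + 59·(-57/320) + 3·(247/640) + 9·(-741/640) + 179·(247/128) = 2877/8

2877/8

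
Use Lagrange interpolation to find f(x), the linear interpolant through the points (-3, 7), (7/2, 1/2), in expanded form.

Build the Lagrange basis polynomials:
L_0(x) = (x - 7/2) / [-13/2] = -(2/13)x + 7/13
L_1(x) = (x + 3) / [13/2] = (2/13)x + 6/13
f(x) = 7·L_0 + (1/2)·L_1
  7·L_0(x) = -(14/13)x + 49/13
  (1/2)·L_1(x) = (1/13)x + 3/13
Adding term by term: -x + 4

f(x) = -x + 4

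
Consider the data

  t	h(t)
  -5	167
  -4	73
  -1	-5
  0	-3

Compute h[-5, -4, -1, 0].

-2

h[-5,-4] = (73 - 167) / (-4 - (-5)) = -94
h[-4,-1] = (-5 - 73) / (-1 - (-4)) = -26
h[-1,0] = (-3 - (-5)) / (0 - (-1)) = 2
h[-5,-4,-1] = (-26 - (-94)) / (-1 - (-5)) = 17
h[-4,-1,0] = (2 - (-26)) / (0 - (-4)) = 7
h[-5,-4,-1,0] = (7 - 17) / (0 - (-5)) = -2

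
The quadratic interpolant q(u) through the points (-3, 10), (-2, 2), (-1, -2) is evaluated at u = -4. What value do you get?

22

Using Newton's divided-difference form:
q[-3,-2] = (2 - 10) / (-2 - (-3)) = -8
q[-2,-1] = (-2 - 2) / (-1 - (-2)) = -4
q[-3,-2,-1] = (-4 - (-8)) / (-1 - (-3)) = 2
q(-4) = 10 + (-8)·(-1) + 2·(-1)·(-2) = 22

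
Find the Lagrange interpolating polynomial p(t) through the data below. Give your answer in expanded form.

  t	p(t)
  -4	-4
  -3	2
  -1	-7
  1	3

p(t) = (47/40)t^3 + (59/10)t^2 + (153/40)t - 79/10

Build the Lagrange basis polynomials:
L_0(t) = (t + 3)(t + 1)(t - 1) / [-15] = -(1/15)t^3 - (1/5)t^2 + (1/15)t + 1/5
L_1(t) = (t + 4)(t + 1)(t - 1) / [8] = (1/8)t^3 + (1/2)t^2 - (1/8)t - 1/2
L_2(t) = (t + 4)(t + 3)(t - 1) / [-12] = -(1/12)t^3 - (1/2)t^2 - (5/12)t + 1
L_3(t) = (t + 4)(t + 3)(t + 1) / [40] = (1/40)t^3 + (1/5)t^2 + (19/40)t + 3/10
p(t) = (-4)·L_0 + 2·L_1 + (-7)·L_2 + 3·L_3
  (-4)·L_0(t) = (4/15)t^3 + (4/5)t^2 - (4/15)t - 4/5
  2·L_1(t) = (1/4)t^3 + t^2 - (1/4)t - 1
  (-7)·L_2(t) = (7/12)t^3 + (7/2)t^2 + (35/12)t - 7
  3·L_3(t) = (3/40)t^3 + (3/5)t^2 + (57/40)t + 9/10
Adding term by term: (47/40)t^3 + (59/10)t^2 + (153/40)t - 79/10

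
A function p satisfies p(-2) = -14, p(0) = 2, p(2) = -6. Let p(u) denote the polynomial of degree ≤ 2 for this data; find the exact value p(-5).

-83

Evaluate each Lagrange basis at u = -5:
L_0(-5) = (-5)·(-7)/[(-2)·(-4)] = 35/8
L_1(-5) = (-3)·(-7)/[(2)·(-2)] = -21/4
L_2(-5) = (-3)·(-5)/[(4)·(2)] = 15/8
Sum: (-14)·(35/8) + 2·(-21/4) + (-6)·(15/8) = -83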